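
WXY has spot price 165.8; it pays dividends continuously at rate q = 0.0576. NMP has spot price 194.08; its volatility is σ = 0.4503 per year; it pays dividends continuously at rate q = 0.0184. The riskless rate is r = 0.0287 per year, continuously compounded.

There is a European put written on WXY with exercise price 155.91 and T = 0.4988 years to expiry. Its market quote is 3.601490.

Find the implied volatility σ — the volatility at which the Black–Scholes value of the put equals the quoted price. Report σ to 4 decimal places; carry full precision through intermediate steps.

sigma = 0.1503

At σ = 0.1503 the Black–Scholes value reproduces the quote:
σ√T = 0.1503·√0.4988 = 0.106151
d₁ = (ln(S/K) + (r−q+σ²/2)T) / (σ√T) = (ln(165.8/155.91) + (0.0287−0.0576+0.1503²/2)·0.4988) / 0.106151 = (0.061503 − 0.008781) / 0.106151 = 0.496672
d₂ = d₁ − σ√T = 0.496672 − 0.106151 = 0.390521
e^{−rT} = 0.985786
e^{−qT} = 0.971678
N(−d₁) = 0.309710,  N(−d₂) = 0.348076
V = K·e^{−rT}·N(−d₂) − S·e^{−qT}·N(−d₁) = 53.497116 − 49.895626 = 3.601490 (the quoted price), and the Black–Scholes price is strictly increasing in σ, so σ is unique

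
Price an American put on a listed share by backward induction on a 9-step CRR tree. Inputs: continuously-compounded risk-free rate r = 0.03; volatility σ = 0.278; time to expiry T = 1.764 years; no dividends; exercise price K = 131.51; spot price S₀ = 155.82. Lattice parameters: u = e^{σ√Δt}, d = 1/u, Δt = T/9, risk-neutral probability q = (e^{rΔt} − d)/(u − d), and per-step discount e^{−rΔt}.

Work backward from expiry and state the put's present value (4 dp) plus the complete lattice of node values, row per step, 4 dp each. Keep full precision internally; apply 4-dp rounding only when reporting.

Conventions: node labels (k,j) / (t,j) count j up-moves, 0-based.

price = 8.8578
tree:
8.8578
13.1966 4.5047
19.1381 7.2483 1.7389
26.8940 11.3961 3.0723 0.3894
36.4294 17.4160 5.3456 0.7728 0.0000
47.2993 25.6940 9.1168 1.5338 0.0000 0.0000
57.0512 36.2702 15.1320 3.0440 0.0000 0.0000 0.0000
65.6738 47.2993 24.1536 6.0414 0.0000 0.0000 0.0000 0.0000
73.2978 57.0512 36.2702 11.9902 0.0000 0.0000 0.0000 0.0000 0.0000
80.0390 65.6738 47.2993 23.7966 0.0000 0.0000 0.0000 0.0000 0.0000 0.0000

Δt=0.19600  u=1.13097  d=0.88420  q=0.49317  discount=0.99414
step 9 (expiry): payoffs max(K−S,0) = 80.0390 65.6738 47.2993 23.7966 0.0000 0.0000 0.0000 0.0000 0.0000 0.0000
k=8: (k=8,j=0): S=58.2122, K−S=73.2978, hold=72.5268 ⇒ V=73.2978 exercise | (k=8,j=1): S=74.4588, K−S=57.0512, hold=56.2802 ⇒ V=57.0512 exercise | (k=8,j=2): S=95.2398, K−S=36.2702, hold=35.4992 ⇒ V=36.2702 exercise | (k=8,j=3): S=121.8206, K−S=9.6894, hold=11.9902 ⇒ V=11.9902 continue | (k=8,j=4): S=155.8200, K−S=0.0000, hold=0.0000 ⇒ V=0.0000 continue | (k=8,j=5): S=199.3084, K−S=0.0000, hold=0.0000 ⇒ V=0.0000 continue | (k=8,j=6): S=254.9340, K−S=0.0000, hold=0.0000 ⇒ V=0.0000 continue | (k=8,j=7): S=326.0845, K−S=0.0000, hold=0.0000 ⇒ V=0.0000 continue | (k=8,j=8): S=417.0926, K−S=0.0000, hold=0.0000 ⇒ V=0.0000 continue
k=7: (k=7,j=0): S=65.8362, K−S=65.6738, hold=64.9027 ⇒ V=65.6738 exercise | (k=7,j=1): S=84.2107, K−S=47.2993, hold=46.5283 ⇒ V=47.2993 exercise | (k=7,j=2): S=107.7134, K−S=23.7966, hold=24.1536 ⇒ V=24.1536 continue | (k=7,j=3): S=137.7755, K−S=0.0000, hold=6.0414 ⇒ V=6.0414 continue | (k=7,j=4): S=176.2278, K−S=0.0000, hold=0.0000 ⇒ V=0.0000 continue | (k=7,j=5): S=225.4118, K−S=0.0000, hold=0.0000 ⇒ V=0.0000 continue | (k=7,j=6): S=288.3228, K−S=0.0000, hold=0.0000 ⇒ V=0.0000 continue | (k=7,j=7): S=368.7919, K−S=0.0000, hold=0.0000 ⇒ V=0.0000 continue
k=6: (k=6,j=0): S=74.4588, K−S=57.0512, hold=56.2802 ⇒ V=57.0512 exercise | (k=6,j=1): S=95.2398, K−S=36.2702, hold=35.6742 ⇒ V=36.2702 exercise | (k=6,j=2): S=121.8206, K−S=9.6894, hold=15.1320 ⇒ V=15.1320 continue | (k=6,j=3): S=155.8200, K−S=0.0000, hold=3.0440 ⇒ V=3.0440 continue | (k=6,j=4): S=199.3084, K−S=0.0000, hold=0.0000 ⇒ V=0.0000 continue | (k=6,j=5): S=254.9340, K−S=0.0000, hold=0.0000 ⇒ V=0.0000 continue | (k=6,j=6): S=326.0845, K−S=0.0000, hold=0.0000 ⇒ V=0.0000 continue
k=5: (k=5,j=0): S=84.2107, K−S=47.2993, hold=46.5283 ⇒ V=47.2993 exercise | (k=5,j=1): S=107.7134, K−S=23.7966, hold=25.6940 ⇒ V=25.6940 continue | (k=5,j=2): S=137.7755, K−S=0.0000, hold=9.1168 ⇒ V=9.1168 continue | (k=5,j=3): S=176.2278, K−S=0.0000, hold=1.5338 ⇒ V=1.5338 continue | (k=5,j=4): S=225.4118, K−S=0.0000, hold=0.0000 ⇒ V=0.0000 continue | (k=5,j=5): S=288.3228, K−S=0.0000, hold=0.0000 ⇒ V=0.0000 continue
k=4: (k=4,j=0): S=95.2398, K−S=36.2702, hold=36.4294 ⇒ V=36.4294 continue | (k=4,j=1): S=121.8206, K−S=9.6894, hold=17.4160 ⇒ V=17.4160 continue | (k=4,j=2): S=155.8200, K−S=0.0000, hold=5.3456 ⇒ V=5.3456 continue | (k=4,j=3): S=199.3084, K−S=0.0000, hold=0.7728 ⇒ V=0.7728 continue | (k=4,j=4): S=254.9340, K−S=0.0000, hold=0.0000 ⇒ V=0.0000 continue
k=3: (k=3,j=0): S=107.7134, K−S=23.7966, hold=26.8940 ⇒ V=26.8940 continue | (k=3,j=1): S=137.7755, K−S=0.0000, hold=11.3961 ⇒ V=11.3961 continue | (k=3,j=2): S=176.2278, K−S=0.0000, hold=3.0723 ⇒ V=3.0723 continue | (k=3,j=3): S=225.4118, K−S=0.0000, hold=0.3894 ⇒ V=0.3894 continue
k=2: (k=2,j=0): S=121.8206, K−S=9.6894, hold=19.1381 ⇒ V=19.1381 continue | (k=2,j=1): S=155.8200, K−S=0.0000, hold=7.2483 ⇒ V=7.2483 continue | (k=2,j=2): S=199.3084, K−S=0.0000, hold=1.7389 ⇒ V=1.7389 continue
k=1: (k=1,j=0): S=137.7755, K−S=0.0000, hold=13.1966 ⇒ V=13.1966 continue | (k=1,j=1): S=176.2278, K−S=0.0000, hold=4.5047 ⇒ V=4.5047 continue
k=0: (k=0,j=0): S=155.8200, K−S=0.0000, hold=8.8578 ⇒ V=8.8578 continue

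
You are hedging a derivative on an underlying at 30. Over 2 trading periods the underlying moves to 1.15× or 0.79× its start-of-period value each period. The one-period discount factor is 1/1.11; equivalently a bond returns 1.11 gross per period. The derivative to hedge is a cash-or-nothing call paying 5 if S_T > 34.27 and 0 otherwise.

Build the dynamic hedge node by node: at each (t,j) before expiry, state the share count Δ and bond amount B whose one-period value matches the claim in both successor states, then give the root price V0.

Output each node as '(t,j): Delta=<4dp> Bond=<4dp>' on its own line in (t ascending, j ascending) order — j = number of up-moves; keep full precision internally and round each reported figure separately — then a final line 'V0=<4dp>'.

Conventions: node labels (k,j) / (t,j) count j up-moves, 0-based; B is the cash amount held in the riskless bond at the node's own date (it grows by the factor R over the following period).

(0,0): Delta=0.3707 Bond=-7.9158
(1,0): Delta=0.0000 Bond=0.0000
(1,1): Delta=0.4026 Bond=-9.8849
V0=3.2064

Since d<R<u, set p* = (R−d)/(u−d) = 0.8889; price each node as the discounted p*-expectation of its children.
Payoffs at expiry: V(2,0)=0.0000, V(2,1)=0.0000, V(2,2)=5.0000
(1,0): S=23.7000. Δ = (V_up−V_dn)/(S_up−S_dn) = (0.0000−0.0000)/(27.2550−18.7230) = 0.0000. V = [p*·0.0000 + (1−p*)·0.0000]/1.11 = 0.0000. B = V − Δ·S = 0.0000.
(1,1): S=34.5000. Δ = (V_up−V_dn)/(S_up−S_dn) = (5.0000−0.0000)/(39.6750−27.2550) = 0.4026. V = [p*·5.0000 + (1−p*)·0.0000]/1.11 = 4.0040. B = V − Δ·S = -9.8849.
(0,0): S=30.0000. Δ = (V_up−V_dn)/(S_up−S_dn) = (4.0040−0.0000)/(34.5000−23.7000) = 0.3707. V = [p*·4.0040 + (1−p*)·0.0000]/1.11 = 3.2064. B = V − Δ·S = -7.9158.
Verification: the root portfolio costs Δ(0,0)·S0 + B(0,0) = 3.2064, matching V0.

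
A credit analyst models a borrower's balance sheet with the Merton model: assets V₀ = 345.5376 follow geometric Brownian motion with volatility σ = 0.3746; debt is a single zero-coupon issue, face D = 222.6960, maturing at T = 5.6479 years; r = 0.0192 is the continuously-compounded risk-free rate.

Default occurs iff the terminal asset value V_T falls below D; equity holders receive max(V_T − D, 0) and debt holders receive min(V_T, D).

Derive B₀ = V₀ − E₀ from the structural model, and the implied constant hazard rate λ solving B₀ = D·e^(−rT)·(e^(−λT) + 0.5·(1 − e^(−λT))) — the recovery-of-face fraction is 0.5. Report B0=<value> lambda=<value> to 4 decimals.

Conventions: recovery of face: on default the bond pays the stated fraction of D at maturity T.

Apply the equity-as-call identities (strike 222.6960, horizon 5.6479 years):
d₁ = [ln(V₀/D) + (r + σ²/2)T] / (σ√T)
   = [ln(345.5376/222.6960) + (0.0192 + 0.5·0.3746²)·5.6479] / (0.3746·√5.6479)
   = [0.439294 + 0.504711] / 0.890249 = 1.060383
d₂ = d₁ − σ√T = 1.060383 − 0.890249 = 0.170135
N(d₁) = 0.855515,  N(d₂) = 0.567548,  e^(−rT) = 0.897233
E₀ = V₀·N(d₁) − D·e^(−rT)·N(d₂)
   = 345.5376·0.855515 − 222.6960·0.897233·0.567548 = 182.210690
B₀ = V₀ − E₀ = 345.5376 − 182.210690 = 163.326910
e^(−λT) = (B₀·e^(rT)/D − 0.5)/(1 − 0.5) = (163.3269·1.114538/222.6960 − 0.5)/0.5 = 0.63482042
λ = −ln(0.63482042)/5.6479 = 0.080457

B0=163.3269 lambda=0.0805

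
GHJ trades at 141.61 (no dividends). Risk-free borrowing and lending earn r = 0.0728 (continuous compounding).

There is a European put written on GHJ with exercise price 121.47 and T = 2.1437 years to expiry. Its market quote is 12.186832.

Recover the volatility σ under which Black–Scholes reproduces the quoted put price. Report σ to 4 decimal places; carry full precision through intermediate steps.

sigma = 0.3837

At σ = 0.3837 the Black–Scholes value reproduces the quote:
σ√T = 0.3837·√2.1437 = 0.561790
d₁ = (ln(S/K) + (r+σ²/2)T) / (σ√T) = (ln(141.61/121.47) + (0.0728+0.3837²/2)·2.1437) / 0.561790 = (0.153409 + 0.313865) / 0.561790 = 0.831761
d₂ = d₁ − σ√T = 0.831761 − 0.561790 = 0.269971
e^{−rT} = 0.855507
N(−d₁) = 0.202772,  N(−d₂) = 0.393591
V = K·e^{−rT}·N(−d₂) − S·N(−d₁) = 40.901372 − 28.714540 = 12.186832 (equal to the quote); since ∂V/∂σ > 0 for all σ, the implied volatility is unique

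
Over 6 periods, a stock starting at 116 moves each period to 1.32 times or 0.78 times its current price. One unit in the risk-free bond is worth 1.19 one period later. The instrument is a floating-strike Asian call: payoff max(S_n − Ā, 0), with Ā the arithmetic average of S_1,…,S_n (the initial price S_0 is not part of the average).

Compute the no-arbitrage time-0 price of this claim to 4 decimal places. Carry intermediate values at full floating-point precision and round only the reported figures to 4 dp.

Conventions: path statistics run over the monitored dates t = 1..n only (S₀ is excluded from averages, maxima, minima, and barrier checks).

No-arbitrage gives p* = (R−d)/(u−d) = 0.7593: enumerate every path, weight its payoff by its p*-probability, and discount by R^6.
Enumerate all 2^6 = 64 price paths (U = up ×1.32, D = down ×0.78); each path with k up-moves has probability p*^k·(1−p*)^(6−k).
DDDDDD: Ā=53.1090, payoff=0.0000, prob=0.000195
UDDDDD: Ā=89.8768, payoff=0.0000, prob=0.000614
DUDDDD: Ā=79.4368, payoff=0.0000, prob=0.000614
UUDDDD: Ā=134.4316, payoff=0.0000, prob=0.001936
DDUDDD: Ā=71.2936, payoff=0.0000, prob=0.000614
UDUDDD: Ā=120.6508, payoff=0.0000, prob=0.001936
DUUDDD: Ā=110.2108, payoff=0.0000, prob=0.001936
UUUDDD: Ā=186.5106, payoff=0.0000, prob=0.006107
DDDUDD: Ā=64.9420, payoff=0.0000, prob=0.000614
UDDUDD: Ā=109.9018, payoff=0.0000, prob=0.001936
DUDUDD: Ā=99.4618, payoff=0.0000, prob=0.001936
UUDUDD: Ā=168.3199, payoff=0.0000, prob=0.006107
DDUUDD: Ā=91.3186, payoff=0.0000, prob=0.001936
UDUUDD: Ā=154.5391, payoff=0.0000, prob=0.006107
DUUUDD: Ā=144.0991, payoff=0.0000, prob=0.006107
UUUUDD: Ā=243.8600, payoff=0.0000, prob=0.019260
DDDDUD: Ā=59.9876, payoff=0.0000, prob=0.000614
UDDDUD: Ā=101.5175, payoff=0.0000, prob=0.001936
DUDDUD: Ā=91.0775, payoff=0.0000, prob=0.001936
UUDDUD: Ā=154.1312, payoff=0.0000, prob=0.006107
DDUDUD: Ā=82.9343, payoff=0.0000, prob=0.001936
UDUDUD: Ā=140.3504, payoff=0.0000, prob=0.006107
DUUDUD: Ā=129.9104, payoff=0.0000, prob=0.006107
UUUDUD: Ā=219.8484, payoff=0.0000, prob=0.019260
DDDUUD: Ā=76.5826, payoff=0.0000, prob=0.001936
UDDUUD: Ā=129.6014, payoff=0.0000, prob=0.006107
DUDUUD: Ā=119.1614, payoff=7.4473, prob=0.006107
UUDUUD: Ā=201.6577, payoff=12.6032, prob=0.019260
DDUUUD: Ā=111.0182, payoff=15.5905, prob=0.006107
UDUUUD: Ā=187.8769, payoff=26.3840, prob=0.019260
DUUUUD: Ā=177.4369, payoff=36.8240, prob=0.019260
UUUUUD: Ā=300.2778, payoff=62.3175, prob=0.060744
DDDDDU: Ā=56.1233, payoff=0.0000, prob=0.000614
UDDDDU: Ā=94.9778, payoff=0.0000, prob=0.001936
DUDDDU: Ā=84.5378, payoff=0.0000, prob=0.001936
UUDDDU: Ā=143.0640, payoff=0.0000, prob=0.006107
DDUDDU: Ā=76.3946, payoff=0.0000, prob=0.001936
UDUDDU: Ā=129.2832, payoff=0.0000, prob=0.006107
DUUDDU: Ā=118.8432, payoff=7.7655, prob=0.006107
UUUDDU: Ā=201.1193, payoff=13.1416, prob=0.019260
DDDUDU: Ā=70.0429, payoff=4.7713, prob=0.001936
UDDUDU: Ā=118.5342, payoff=8.0745, prob=0.006107
DUDUDU: Ā=108.0942, payoff=18.5145, prob=0.006107
UUDUDU: Ā=182.9286, payoff=31.3323, prob=0.019260
DDUUDU: Ā=99.9510, payoff=26.6577, prob=0.006107
UDUUDU: Ā=169.1478, payoff=45.1131, prob=0.019260
DUUUDU: Ā=158.7078, payoff=55.5531, prob=0.019260
UUUUDU: Ā=268.5824, payoff=94.0129, prob=0.060744
DDDDUU: Ā=65.0886, payoff=9.7256, prob=0.001936
UDDDUU: Ā=110.1499, payoff=16.4588, prob=0.006107
DUDDUU: Ā=99.7099, payoff=26.8988, prob=0.006107
UUDDUU: Ā=168.7399, payoff=45.5210, prob=0.019260
DDUDUU: Ā=91.5667, payoff=35.0420, prob=0.006107
UDUDUU: Ā=154.9591, payoff=59.3018, prob=0.019260
DUUDUU: Ā=144.5191, payoff=69.7418, prob=0.019260
UUUDUU: Ā=244.5708, payoff=118.0246, prob=0.060744
DDDUUU: Ā=85.2150, payoff=41.3937, prob=0.006107
UDDUUU: Ā=144.2101, payoff=70.0508, prob=0.019260
DUDUUU: Ā=133.7701, payoff=80.4908, prob=0.019260
UUDUUU: Ā=226.3801, payoff=136.2153, prob=0.060744
DDUUUU: Ā=125.6269, payoff=88.6340, prob=0.019260
UDUUUU: Ā=212.5993, payoff=149.9961, prob=0.060744
DUUUUU: Ā=202.1593, payoff=160.4361, prob=0.060744
UUUUUU: Ā=342.1158, payoff=271.5072, prob=0.191576
Price = Σ prob·payoff / R^6 = 109.307601 / 2.839761 = 38.4918

price = 38.4918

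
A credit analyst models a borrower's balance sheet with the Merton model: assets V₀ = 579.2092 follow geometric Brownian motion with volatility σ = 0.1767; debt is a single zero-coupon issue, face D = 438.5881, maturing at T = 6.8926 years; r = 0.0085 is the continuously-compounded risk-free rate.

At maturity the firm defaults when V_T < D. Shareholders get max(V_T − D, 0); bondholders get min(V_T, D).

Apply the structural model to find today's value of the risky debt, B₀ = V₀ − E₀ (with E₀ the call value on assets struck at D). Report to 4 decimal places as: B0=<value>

With assets at 579.2092 and a single debt payment of 438.5881 at 6.8926 years:
d₁ = [ln(V₀/D) + (r + σ²/2)T] / (σ√T)
   = [ln(579.2092/438.5881) + (0.0085 + 0.5·0.1767²)·6.8926] / (0.1767·√6.8926)
   = [0.278103 + 0.166191] / 0.463904 = 0.957727
d₂ = d₁ − σ√T = 0.957727 − 0.463904 = 0.493823
N(d₁) = 0.830900,  N(d₂) = 0.689285,  e^(−rT) = 0.943096
E₀ = V₀·N(d₁) − D·e^(−rT)·N(d₂)
   = 579.2092·0.830900 − 438.5881·0.943096·0.689285 = 196.155585
B₀ = V₀ − E₀ = 579.2092 − 196.155585 = 383.053615

B0=383.0536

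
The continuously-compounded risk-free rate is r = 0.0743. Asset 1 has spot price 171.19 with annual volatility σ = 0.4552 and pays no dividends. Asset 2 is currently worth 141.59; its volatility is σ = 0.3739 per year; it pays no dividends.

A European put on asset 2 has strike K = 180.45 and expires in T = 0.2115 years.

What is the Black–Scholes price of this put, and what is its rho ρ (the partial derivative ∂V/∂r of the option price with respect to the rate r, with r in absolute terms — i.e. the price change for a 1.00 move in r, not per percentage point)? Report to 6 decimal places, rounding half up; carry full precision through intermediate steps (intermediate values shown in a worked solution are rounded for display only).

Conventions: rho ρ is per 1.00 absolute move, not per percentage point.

price = 37.235727
ρ = -34.563889

σ√T = 0.3739·√0.2115 = 0.171953
d₁ = (ln(S/K) + (r+σ²/2)T) / (σ√T) = (ln(141.59/180.45) + (0.0743+0.3739²/2)·0.2115) / 0.171953 = (-0.242518 + 0.030498) / 0.171953 = -1.233007
d₂ = d₁ − σ√T = -1.233007 − 0.171953 = -1.404961
e^{−rT} = 0.984408
N(−d₁) = 0.891213,  N(−d₂) = 0.919984
Put price V = K·e^{−rT}·N(−d₂) − S·N(−d₁) = 163.422644 − 126.186917 = 37.235727
ρ = −K·T·e^{−rT}·N(−d₂) = -34.563889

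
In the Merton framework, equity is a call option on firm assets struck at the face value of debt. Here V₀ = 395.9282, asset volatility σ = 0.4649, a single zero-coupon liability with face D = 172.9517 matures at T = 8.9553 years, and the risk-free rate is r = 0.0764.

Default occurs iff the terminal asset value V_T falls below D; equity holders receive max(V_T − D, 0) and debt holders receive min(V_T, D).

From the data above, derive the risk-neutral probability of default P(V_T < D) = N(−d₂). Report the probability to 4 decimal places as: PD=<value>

Equity is a call on the firm's assets struck at D = 172.9517:
d₁ = [ln(V₀/D) + (r + σ²/2)T] / (σ√T)
   = [ln(395.9282/172.9517) + (0.0764 + 0.5·0.4649²)·8.9553] / (0.4649·√8.9553)
   = [0.828221 + 1.651948] / 1.391232 = 1.782714
d₂ = d₁ − σ√T = 1.782714 − 1.391232 = 0.391482
risk-neutral PD = N(−d₂) = N(-0.391482) = 0.347721

PD=0.3477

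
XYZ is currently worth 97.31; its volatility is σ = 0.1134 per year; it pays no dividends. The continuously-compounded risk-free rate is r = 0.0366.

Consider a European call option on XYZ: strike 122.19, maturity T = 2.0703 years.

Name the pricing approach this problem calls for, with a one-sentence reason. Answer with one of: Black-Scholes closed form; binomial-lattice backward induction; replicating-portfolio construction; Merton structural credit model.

Key observation: the instrument is a plain European call (strike 122.19) on a lognormal asset; the exact continuous-time formula applies directly.

framework: Black-Scholes closed form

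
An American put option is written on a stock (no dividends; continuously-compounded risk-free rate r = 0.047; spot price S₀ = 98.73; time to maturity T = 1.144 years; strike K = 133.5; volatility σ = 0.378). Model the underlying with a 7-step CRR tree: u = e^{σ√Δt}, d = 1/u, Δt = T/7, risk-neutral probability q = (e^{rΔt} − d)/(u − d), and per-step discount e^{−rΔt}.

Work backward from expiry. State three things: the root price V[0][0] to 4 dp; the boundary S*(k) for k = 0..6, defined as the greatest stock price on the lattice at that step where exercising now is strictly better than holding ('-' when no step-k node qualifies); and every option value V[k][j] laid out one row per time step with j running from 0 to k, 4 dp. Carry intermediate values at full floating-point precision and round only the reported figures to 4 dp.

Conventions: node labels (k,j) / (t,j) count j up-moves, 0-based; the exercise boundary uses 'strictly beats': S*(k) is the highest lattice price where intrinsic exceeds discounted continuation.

price = 37.7197
boundary = - 84.7391 72.7309 84.7391 72.7309 84.7391 98.7300
tree:
37.7197
48.7609 26.6863
60.7691 36.7595 16.4980
71.0757 48.7609 24.6996 8.1198
79.9218 60.7691 35.5729 13.6371 2.4366
87.5142 71.0757 48.7609 22.2443 4.7864 0.0000
94.0308 79.9218 60.7691 34.7700 9.4021 0.0000 0.0000
99.6239 87.5142 71.0757 48.7609 18.4692 0.0000 0.0000 0.0000

params: Δt=0.16343 u=1.16511 d=0.85829 q=0.48700 e^(-rΔt)=0.99235
t_7 payoffs: 99.6239 87.5142 71.0757 48.7609 18.4692 0.0000 0.0000 0.0000
t_6: node(6,0) S=39.4692 payoff=94.0308 vs cont=93.0093 → 94.0308 [stop]  node(6,1) S=53.5782 payoff=79.9218 vs cont=78.9002 → 79.9218 [stop]  node(6,2) S=72.7309 payoff=60.7691 vs cont=59.7476 → 60.7691 [stop]  node(6,3) S=98.7300 payoff=34.7700 vs cont=33.7485 → 34.7700 [stop]  node(6,4) S=134.0230 payoff=0.0000 vs cont=9.4021 → 9.4021 [wait]  node(6,5) S=181.9323 payoff=0.0000 vs cont=0.0000 → 0.0000 [wait]  node(6,6) S=246.9676 payoff=0.0000 vs cont=0.0000 → 0.0000 [wait]  ⇒ S*(6)=98.7300
t_5: node(5,0) S=45.9858 payoff=87.5142 vs cont=86.4927 → 87.5142 [stop]  node(5,1) S=62.4243 payoff=71.0757 vs cont=70.0542 → 71.0757 [stop]  node(5,2) S=84.7391 payoff=48.7609 vs cont=47.7394 → 48.7609 [stop]  node(5,3) S=115.0308 payoff=18.4692 vs cont=22.2443 → 22.2443 [wait]  node(5,4) S=156.1509 payoff=0.0000 vs cont=4.7864 → 4.7864 [wait]  node(5,5) S=211.9702 payoff=0.0000 vs cont=0.0000 → 0.0000 [wait]  ⇒ S*(5)=84.7391
t_4: node(4,0) S=53.5782 payoff=79.9218 vs cont=78.9002 → 79.9218 [stop]  node(4,1) S=72.7309 payoff=60.7691 vs cont=59.7476 → 60.7691 [stop]  node(4,2) S=98.7300 payoff=34.7700 vs cont=35.5729 → 35.5729 [wait]  node(4,3) S=134.0230 payoff=0.0000 vs cont=13.6371 → 13.6371 [wait]  node(4,4) S=181.9323 payoff=0.0000 vs cont=2.4366 → 2.4366 [wait]  ⇒ S*(4)=72.7309
t_3: node(3,0) S=62.4243 payoff=71.0757 vs cont=70.0542 → 71.0757 [stop]  node(3,1) S=84.7391 payoff=48.7609 vs cont=48.1274 → 48.7609 [stop]  node(3,2) S=115.0308 payoff=18.4692 vs cont=24.6996 → 24.6996 [wait]  node(3,3) S=156.1509 payoff=0.0000 vs cont=8.1198 → 8.1198 [wait]  ⇒ S*(3)=84.7391
t_2: node(2,0) S=72.7309 payoff=60.7691 vs cont=59.7476 → 60.7691 [stop]  node(2,1) S=98.7300 payoff=34.7700 vs cont=36.7595 → 36.7595 [wait]  node(2,2) S=134.0230 payoff=0.0000 vs cont=16.4980 → 16.4980 [wait]  ⇒ S*(2)=72.7309
t_1: node(1,0) S=84.7391 payoff=48.7609 vs cont=48.7009 → 48.7609 [stop]  node(1,1) S=115.0308 payoff=18.4692 vs cont=26.6863 → 26.6863 [wait]  ⇒ S*(1)=84.7391
t_0: node(0,0) S=98.7300 payoff=34.7700 vs cont=37.7197 → 37.7197 [wait]  ⇒ S*(0)=-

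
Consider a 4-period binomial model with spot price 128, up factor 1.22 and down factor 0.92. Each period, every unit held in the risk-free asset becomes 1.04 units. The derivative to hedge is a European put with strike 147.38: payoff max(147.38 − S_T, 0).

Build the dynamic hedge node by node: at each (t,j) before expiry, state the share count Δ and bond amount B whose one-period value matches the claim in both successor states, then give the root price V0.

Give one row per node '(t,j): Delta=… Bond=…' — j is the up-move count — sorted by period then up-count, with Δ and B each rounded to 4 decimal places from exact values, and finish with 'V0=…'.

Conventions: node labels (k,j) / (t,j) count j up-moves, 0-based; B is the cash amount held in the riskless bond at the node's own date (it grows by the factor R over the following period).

(0,0): Delta=-0.4074 Bond=65.9264
(1,0): Delta=-0.6056 Bond=91.9040
(1,1): Delta=-0.1832 Bond=33.5525
(2,0): Delta=-0.8358 Bond=120.5285
(2,1): Delta=-0.3451 Bond=58.1577
(2,2): Delta=0.0000 Bond=0.0000
(3,0): Delta=-1.0000 Bond=141.7115
(3,1): Delta=-0.6502 Bond=100.8067
(3,2): Delta=0.0000 Bond=0.0000
(3,3): Delta=0.0000 Bond=0.0000
V0=13.7845

The replicating-portfolio and risk-neutral prices coincide; use p* = (1.04−0.92)/(1.22−0.92) = 0.4000 for the latter.
Terminal payoffs: V(4,0)=55.6817, V(4,1)=25.7801, V(4,2)=0.0000, V(4,3)=0.0000, V(4,4)=0.0000
(3,0): S=99.6721. Δ = (V_up−V_dn)/(S_up−S_dn) = (25.7801−55.6817)/(121.5999−91.6983) = -1.0000. V = [p*·25.7801 + (1−p*)·55.6817]/1.04 = 42.0395. B = V − Δ·S = 141.7115.
(3,1): S=132.1738. Δ = (V_up−V_dn)/(S_up−S_dn) = (0.0000−25.7801)/(161.2521−121.5999) = -0.6502. V = [p*·0.0000 + (1−p*)·25.7801]/1.04 = 14.8731. B = V − Δ·S = 100.8067.
(3,2): S=175.2740. Δ = (V_up−V_dn)/(S_up−S_dn) = (0.0000−0.0000)/(213.8343−161.2521) = 0.0000. V = [p*·0.0000 + (1−p*)·0.0000]/1.04 = 0.0000. B = V − Δ·S = 0.0000.
(3,3): S=232.4285. Δ = (V_up−V_dn)/(S_up−S_dn) = (0.0000−0.0000)/(283.5628−213.8343) = 0.0000. V = [p*·0.0000 + (1−p*)·0.0000]/1.04 = 0.0000. B = V − Δ·S = 0.0000.
(2,0): S=108.3392. Δ = (V_up−V_dn)/(S_up−S_dn) = (14.8731−42.0395)/(132.1738−99.6721) = -0.8358. V = [p*·14.8731 + (1−p*)·42.0395]/1.04 = 29.9740. B = V − Δ·S = 120.5285.
(2,1): S=143.6672. Δ = (V_up−V_dn)/(S_up−S_dn) = (0.0000−14.8731)/(175.2740−132.1738) = -0.3451. V = [p*·0.0000 + (1−p*)·14.8731]/1.04 = 8.5806. B = V − Δ·S = 58.1577.
(2,2): S=190.5152. Δ = (V_up−V_dn)/(S_up−S_dn) = (0.0000−0.0000)/(232.4285−175.2740) = 0.0000. V = [p*·0.0000 + (1−p*)·0.0000]/1.04 = 0.0000. B = V − Δ·S = 0.0000.
(1,0): S=117.7600. Δ = (V_up−V_dn)/(S_up−S_dn) = (8.5806−29.9740)/(143.6672−108.3392) = -0.6056. V = [p*·8.5806 + (1−p*)·29.9740]/1.04 = 20.5929. B = V − Δ·S = 91.9040.
(1,1): S=156.1600. Δ = (V_up−V_dn)/(S_up−S_dn) = (0.0000−8.5806)/(190.5152−143.6672) = -0.1832. V = [p*·0.0000 + (1−p*)·8.5806]/1.04 = 4.9504. B = V − Δ·S = 33.5525.
(0,0): S=128.0000. Δ = (V_up−V_dn)/(S_up−S_dn) = (4.9504−20.5929)/(156.1600−117.7600) = -0.4074. V = [p*·4.9504 + (1−p*)·20.5929]/1.04 = 13.7845. B = V − Δ·S = 65.9264.
As a check, the time-0 holding Δ(0,0)·S0 + B(0,0) comes to 13.7845 — exactly V0.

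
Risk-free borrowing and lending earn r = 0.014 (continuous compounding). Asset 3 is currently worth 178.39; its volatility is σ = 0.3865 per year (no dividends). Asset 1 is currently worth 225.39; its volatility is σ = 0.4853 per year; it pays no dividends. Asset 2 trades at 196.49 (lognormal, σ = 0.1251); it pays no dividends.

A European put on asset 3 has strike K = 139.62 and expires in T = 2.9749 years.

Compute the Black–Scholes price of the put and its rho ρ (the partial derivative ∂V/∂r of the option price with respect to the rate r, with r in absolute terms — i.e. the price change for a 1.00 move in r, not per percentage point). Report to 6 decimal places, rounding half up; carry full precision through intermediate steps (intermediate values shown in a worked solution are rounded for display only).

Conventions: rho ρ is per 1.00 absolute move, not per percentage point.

price = 22.088279
ρ = -183.851851

σ√T = 0.3865·√2.9749 = 0.666631
d₁ = (ln(S/K) + (r+σ²/2)T) / (σ√T) = (ln(178.39/139.62) + (0.014+0.3865²/2)·2.9749) / 0.666631 = (0.245048 + 0.263847) / 0.666631 = 0.763383
d₂ = d₁ − σ√T = 0.763383 − 0.666631 = 0.096752
e^{−rT} = 0.959207
N(−d₁) = 0.222618,  N(−d₂) = 0.461462
Put price V = K·e^{−rT}·N(−d₂) − S·N(−d₁) = 61.801019 − 39.712740 = 22.088279
ρ = −K·T·e^{−rT}·N(−d₂) = -183.851851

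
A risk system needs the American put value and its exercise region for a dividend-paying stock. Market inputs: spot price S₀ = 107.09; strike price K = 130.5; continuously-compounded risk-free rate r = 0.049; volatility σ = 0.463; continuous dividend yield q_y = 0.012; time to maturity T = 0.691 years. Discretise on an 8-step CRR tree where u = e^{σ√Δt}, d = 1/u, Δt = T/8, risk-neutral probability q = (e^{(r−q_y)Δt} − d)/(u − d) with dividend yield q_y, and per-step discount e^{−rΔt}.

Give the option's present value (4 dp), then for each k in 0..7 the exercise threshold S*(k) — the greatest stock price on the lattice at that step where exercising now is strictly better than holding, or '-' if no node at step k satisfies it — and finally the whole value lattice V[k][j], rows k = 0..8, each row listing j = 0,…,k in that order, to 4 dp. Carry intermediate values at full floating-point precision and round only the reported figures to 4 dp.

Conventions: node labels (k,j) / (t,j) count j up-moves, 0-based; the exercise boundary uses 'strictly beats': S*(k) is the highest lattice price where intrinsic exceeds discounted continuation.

Δt=0.08637  u=1.14577  d=0.87278  q=0.47776  discount=0.99578
step 8 (expiry): payoffs max(K−S,0) = 94.4438 83.1661 68.3610 48.9251 23.4100 0.0000 0.0000 0.0000 0.0000
step 7: (k=7,j=0): S=41.3120, K−S=89.1880, hold=88.6797 ⇒ V=89.1880 exercise | (k=7,j=1): S=54.2336, K−S=76.2664, hold=75.7715 ⇒ V=76.2664 exercise | (k=7,j=2): S=71.1968, K−S=59.3032, hold=58.8258 ⇒ V=59.3032 exercise | (k=7,j=3): S=93.4658, K−S=37.0342, hold=36.5799 ⇒ V=37.0342 exercise | (k=7,j=4): S=122.7001, K−S=7.7999, hold=12.1740 ⇒ V=12.1740 continue | (k=7,j=5): S=161.0784, K−S=0.0000, hold=0.0000 ⇒ V=0.0000 continue | (k=7,j=6): S=211.4607, K−S=0.0000, hold=0.0000 ⇒ V=0.0000 continue | (k=7,j=7): S=277.6017, K−S=0.0000, hold=0.0000 ⇒ V=0.0000 continue  boundary S*=93.4658
step 6: (k=6,j=0): S=47.3339, K−S=83.1661, hold=82.6640 ⇒ V=83.1661 exercise | (k=6,j=1): S=62.1390, K−S=68.3610, hold=67.8742 ⇒ V=68.3610 exercise | (k=6,j=2): S=81.5749, K−S=48.9251, hold=48.4584 ⇒ V=48.9251 exercise | (k=6,j=3): S=107.0900, K−S=23.4100, hold=25.0508 ⇒ V=25.0508 continue | (k=6,j=4): S=140.5857, K−S=0.0000, hold=6.3309 ⇒ V=6.3309 continue | (k=6,j=5): S=184.5583, K−S=0.0000, hold=0.0000 ⇒ V=0.0000 continue | (k=6,j=6): S=242.2847, K−S=0.0000, hold=0.0000 ⇒ V=0.0000 continue  boundary S*=81.5749
step 5: (k=5,j=0): S=54.2336, K−S=76.2664, hold=75.7715 ⇒ V=76.2664 exercise | (k=5,j=1): S=71.1968, K−S=59.3032, hold=58.8258 ⇒ V=59.3032 exercise | (k=5,j=2): S=93.4658, K−S=37.0342, hold=37.3604 ⇒ V=37.3604 continue | (k=5,j=3): S=122.7001, K−S=7.7999, hold=16.0391 ⇒ V=16.0391 continue | (k=5,j=4): S=161.0784, K−S=0.0000, hold=3.2923 ⇒ V=3.2923 continue | (k=5,j=5): S=211.4607, K−S=0.0000, hold=0.0000 ⇒ V=0.0000 continue  boundary S*=71.1968
step 4: (k=4,j=0): S=62.1390, K−S=68.3610, hold=67.8742 ⇒ V=68.3610 exercise | (k=4,j=1): S=81.5749, K−S=48.9251, hold=48.6137 ⇒ V=48.9251 exercise | (k=4,j=2): S=107.0900, K−S=23.4100, hold=27.0592 ⇒ V=27.0592 continue | (k=4,j=3): S=140.5857, K−S=0.0000, hold=9.9072 ⇒ V=9.9072 continue | (k=4,j=4): S=184.5583, K−S=0.0000, hold=1.7121 ⇒ V=1.7121 continue  boundary S*=81.5749
step 3: (k=3,j=0): S=71.1968, K−S=59.3032, hold=58.8258 ⇒ V=59.3032 exercise | (k=3,j=1): S=93.4658, K−S=37.0342, hold=38.3160 ⇒ V=38.3160 continue | (k=3,j=2): S=122.7001, K−S=7.7999, hold=18.7850 ⇒ V=18.7850 continue | (k=3,j=3): S=161.0784, K−S=0.0000, hold=5.9666 ⇒ V=5.9666 continue  boundary S*=71.1968
step 2: (k=2,j=0): S=81.5749, K−S=48.9251, hold=49.0682 ⇒ V=49.0682 continue | (k=2,j=1): S=107.0900, K−S=23.4100, hold=28.8624 ⇒ V=28.8624 continue | (k=2,j=2): S=140.5857, K−S=0.0000, hold=12.6074 ⇒ V=12.6074 continue  boundary S*=-
step 1: (k=1,j=0): S=93.4658, K−S=37.0342, hold=39.2483 ⇒ V=39.2483 continue | (k=1,j=1): S=122.7001, K−S=7.7999, hold=21.0073 ⇒ V=21.0073 continue  boundary S*=-
step 0: (k=0,j=0): S=107.0900, K−S=23.4100, hold=30.4045 ⇒ V=30.4045 continue  boundary S*=-

price = 30.4045
boundary = - - - 71.1968 81.5749 71.1968 81.5749 93.4658
tree:
30.4045
39.2483 21.0073
49.0682 28.8624 12.6074
59.3032 38.3160 18.7850 5.9666
68.3610 48.9251 27.0592 9.9072 1.7121
76.2664 59.3032 37.3604 16.0391 3.2923 0.0000
83.1661 68.3610 48.9251 25.0508 6.3309 0.0000 0.0000
89.1880 76.2664 59.3032 37.0342 12.1740 0.0000 0.0000 0.0000
94.4438 83.1661 68.3610 48.9251 23.4100 0.0000 0.0000 0.0000 0.0000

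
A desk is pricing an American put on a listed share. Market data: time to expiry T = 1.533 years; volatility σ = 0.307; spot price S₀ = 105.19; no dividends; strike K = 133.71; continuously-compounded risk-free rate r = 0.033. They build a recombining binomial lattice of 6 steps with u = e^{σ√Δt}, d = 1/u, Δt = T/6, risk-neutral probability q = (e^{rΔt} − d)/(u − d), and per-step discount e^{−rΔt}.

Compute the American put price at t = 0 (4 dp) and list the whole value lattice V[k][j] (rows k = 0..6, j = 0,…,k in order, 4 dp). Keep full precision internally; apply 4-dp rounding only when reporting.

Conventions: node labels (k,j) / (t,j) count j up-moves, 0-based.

price = 32.4064
tree:
32.4064
43.7271 21.1124
56.5864 31.0180 11.1045
67.6720 43.6398 18.3373 3.7223
77.1642 56.5864 29.1433 7.3383 0.0000
85.2920 67.6720 43.6398 14.4668 0.0000 0.0000
92.2515 77.1642 56.5864 28.5200 0.0000 0.0000 0.0000

Δt=0.25550  u=1.16787  d=0.85626  q=0.48846  discount=0.99160
step 6 (expiry): payoffs max(K−S,0) = 92.2515 77.1642 56.5864 28.5200 0.0000 0.0000 0.0000
k=5: (k=5,j=0): S=48.4180, K−S=85.2920, hold=84.1694 ⇒ V=85.2920 exercise | (k=5,j=1): S=66.0380, K−S=67.6720, hold=66.5494 ⇒ V=67.6720 exercise | (k=5,j=2): S=90.0702, K−S=43.6398, hold=42.5172 ⇒ V=43.6398 exercise | (k=5,j=3): S=122.8480, K−S=10.8620, hold=14.4668 ⇒ V=14.4668 continue | (k=5,j=4): S=167.5541, K−S=0.0000, hold=0.0000 ⇒ V=0.0000 continue | (k=5,j=5): S=228.5294, K−S=0.0000, hold=0.0000 ⇒ V=0.0000 continue
k=4: (k=4,j=0): S=56.5458, K−S=77.1642, hold=76.0416 ⇒ V=77.1642 exercise | (k=4,j=1): S=77.1236, K−S=56.5864, hold=55.4637 ⇒ V=56.5864 exercise | (k=4,j=2): S=105.1900, K−S=28.5200, hold=29.1433 ⇒ V=29.1433 continue | (k=4,j=3): S=143.4701, K−S=0.0000, hold=7.3383 ⇒ V=7.3383 continue | (k=4,j=4): S=195.6809, K−S=0.0000, hold=0.0000 ⇒ V=0.0000 continue
k=3: (k=3,j=0): S=66.0380, K−S=67.6720, hold=66.5494 ⇒ V=67.6720 exercise | (k=3,j=1): S=90.0702, K−S=43.6398, hold=42.8191 ⇒ V=43.6398 exercise | (k=3,j=2): S=122.8480, K−S=10.8620, hold=18.3373 ⇒ V=18.3373 continue | (k=3,j=3): S=167.5541, K−S=0.0000, hold=3.7223 ⇒ V=3.7223 continue
k=2: (k=2,j=0): S=77.1236, K−S=56.5864, hold=55.4637 ⇒ V=56.5864 exercise | (k=2,j=1): S=105.1900, K−S=28.5200, hold=31.0180 ⇒ V=31.0180 continue | (k=2,j=2): S=143.4701, K−S=0.0000, hold=11.1045 ⇒ V=11.1045 continue
k=1: (k=1,j=0): S=90.0702, K−S=43.6398, hold=43.7271 ⇒ V=43.7271 continue | (k=1,j=1): S=122.8480, K−S=10.8620, hold=21.1124 ⇒ V=21.1124 continue
k=0: (k=0,j=0): S=105.1900, K−S=28.5200, hold=32.4064 ⇒ V=32.4064 continue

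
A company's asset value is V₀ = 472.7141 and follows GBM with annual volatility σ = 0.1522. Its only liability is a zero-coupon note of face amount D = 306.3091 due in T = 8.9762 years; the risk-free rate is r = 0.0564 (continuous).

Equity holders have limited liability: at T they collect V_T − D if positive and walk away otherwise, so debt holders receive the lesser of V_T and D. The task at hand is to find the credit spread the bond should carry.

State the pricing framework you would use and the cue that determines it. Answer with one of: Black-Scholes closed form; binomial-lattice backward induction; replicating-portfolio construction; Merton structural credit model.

framework: Merton structural credit model

Key observation: with the firm-asset dynamics (V₀ = 472.7141) and a single zero-coupon liability of face 306.3091 given, debt value, spread, and default probability all derive from the option view of the balance sheet.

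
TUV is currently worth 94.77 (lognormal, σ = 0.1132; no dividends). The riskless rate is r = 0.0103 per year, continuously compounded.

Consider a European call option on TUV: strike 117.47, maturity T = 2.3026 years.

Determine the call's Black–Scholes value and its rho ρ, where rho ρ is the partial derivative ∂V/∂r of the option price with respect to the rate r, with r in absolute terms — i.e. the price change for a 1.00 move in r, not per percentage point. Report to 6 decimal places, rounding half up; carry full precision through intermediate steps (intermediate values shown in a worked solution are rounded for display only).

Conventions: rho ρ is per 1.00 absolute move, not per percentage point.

price = 1.197198
ρ = 30.503414

σ√T = 0.1132·√2.3026 = 0.171773
d₁ = (ln(S/K) + (r+σ²/2)T) / (σ√T) = (ln(94.77/117.47) + (0.0103+0.1132²/2)·2.3026) / 0.171773 = (-0.214730 + 0.038470) / 0.171773 = -1.026121
d₂ = d₁ − σ√T = -1.026121 − 0.171773 = -1.197895
e^{−rT} = 0.976562
N(d₁) = 0.152417,  N(d₂) = 0.115479
Call price V = S·N(d₁) − K·e^{−rT}·N(d₂) = 14.444577 − 13.247379 = 1.197198
ρ = K·T·e^{−rT}·N(d₂) = 30.503414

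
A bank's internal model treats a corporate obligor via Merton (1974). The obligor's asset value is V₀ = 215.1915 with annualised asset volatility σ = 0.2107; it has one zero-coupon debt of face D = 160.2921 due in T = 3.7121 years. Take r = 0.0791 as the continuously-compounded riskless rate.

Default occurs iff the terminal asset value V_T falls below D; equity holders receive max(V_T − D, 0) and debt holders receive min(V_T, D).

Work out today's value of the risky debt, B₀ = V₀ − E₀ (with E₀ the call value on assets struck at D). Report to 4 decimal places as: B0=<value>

B0=117.3961

Work the structural quantities from V₀ = 215.1915 against face 160.2921:
d₁ = [ln(V₀/D) + (r + σ²/2)T] / (σ√T)
   = [ln(215.1915/160.2921) + (0.0791 + 0.5·0.2107²)·3.7121] / (0.2107·√3.7121)
   = [0.294531 + 0.376026] / 0.405952 = 1.651812
d₂ = d₁ − σ√T = 1.651812 − 0.405952 = 1.245861
N(d₁) = 0.950714,  N(d₂) = 0.893592,  e^(−rT) = 0.745554
E₀ = V₀·N(d₁) − D·e^(−rT)·N(d₂)
   = 215.1915·0.950714 − 160.2921·0.745554·0.893592 = 97.795416
B₀ = V₀ − E₀ = 215.1915 − 97.795416 = 117.396084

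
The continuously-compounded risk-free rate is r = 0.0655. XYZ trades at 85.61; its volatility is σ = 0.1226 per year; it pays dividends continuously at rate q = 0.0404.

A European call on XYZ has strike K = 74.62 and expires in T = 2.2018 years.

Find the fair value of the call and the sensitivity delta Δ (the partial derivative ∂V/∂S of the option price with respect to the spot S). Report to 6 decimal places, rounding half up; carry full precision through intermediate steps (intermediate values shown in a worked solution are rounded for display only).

price = 14.684858
Δ = 0.800460

σ√T = 0.1226·√2.2018 = 0.181920
d₁ = (ln(S/K) + (r−q+σ²/2)T) / (σ√T) = (ln(85.61/74.62) + (0.0655−0.0404+0.1226²/2)·2.2018) / 0.181920 = (0.137394 + 0.071813) / 0.181920 = 1.149992
d₂ = d₁ − σ√T = 1.149992 − 0.181920 = 0.968073
e^{−rT} = 0.865699
e^{−qT} = 0.914889
N(d₁) = 0.874926,  N(d₂) = 0.833496
Call price V = S·e^{−qT}·N(d₁) − K·e^{−rT}·N(d₂) = 68.527418 − 53.842560 = 14.684858
Δ = e^{−qT}·N(d₁) = 0.800460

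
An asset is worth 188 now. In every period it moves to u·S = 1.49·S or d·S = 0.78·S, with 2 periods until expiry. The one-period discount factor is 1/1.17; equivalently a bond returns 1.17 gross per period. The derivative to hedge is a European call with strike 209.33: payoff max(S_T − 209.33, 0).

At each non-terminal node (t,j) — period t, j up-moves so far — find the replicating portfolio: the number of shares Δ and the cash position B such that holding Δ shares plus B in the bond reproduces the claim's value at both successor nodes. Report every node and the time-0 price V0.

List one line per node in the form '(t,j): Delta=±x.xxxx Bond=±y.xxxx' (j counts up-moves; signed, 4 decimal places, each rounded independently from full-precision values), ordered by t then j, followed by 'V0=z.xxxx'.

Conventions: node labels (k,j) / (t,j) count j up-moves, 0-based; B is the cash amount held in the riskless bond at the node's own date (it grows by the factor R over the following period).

(0,0): Delta=0.7260 Bond=-87.3120
(1,0): Delta=0.0880 Bond=-8.6043
(1,1): Delta=1.0000 Bond=-178.9145
V0=49.1716

Arbitrage-free pricing uses the up-move probability p* = (R−d)/(u−d) = 0.5493, discounting each step at R = 1.17.
Terminal payoffs: V(2,0)=0.0000, V(2,1)=9.1636, V(2,2)=208.0488
Node (1,0) S=146.6400: V=(p*·9.1636+(1−p*)·0.0000)/1.17=4.3022; Δ=(9.1636−0.0000)/(218.4936−114.3792)=0.0880; B=V−Δ·S=-8.6043
Node (1,1) S=280.1200: V=(p*·208.0488+(1−p*)·9.1636)/1.17=101.2055; Δ=(208.0488−9.1636)/(417.3788−218.4936)=1.0000; B=V−Δ·S=-178.9145
Node (0,0) S=188.0000: V=(p*·101.2055+(1−p*)·4.3022)/1.17=49.1716; Δ=(101.2055−4.3022)/(280.1200−146.6400)=0.7260; B=V−Δ·S=-87.3120
As a check, the time-0 holding Δ(0,0)·S0 + B(0,0) comes to 49.1716 — exactly V0.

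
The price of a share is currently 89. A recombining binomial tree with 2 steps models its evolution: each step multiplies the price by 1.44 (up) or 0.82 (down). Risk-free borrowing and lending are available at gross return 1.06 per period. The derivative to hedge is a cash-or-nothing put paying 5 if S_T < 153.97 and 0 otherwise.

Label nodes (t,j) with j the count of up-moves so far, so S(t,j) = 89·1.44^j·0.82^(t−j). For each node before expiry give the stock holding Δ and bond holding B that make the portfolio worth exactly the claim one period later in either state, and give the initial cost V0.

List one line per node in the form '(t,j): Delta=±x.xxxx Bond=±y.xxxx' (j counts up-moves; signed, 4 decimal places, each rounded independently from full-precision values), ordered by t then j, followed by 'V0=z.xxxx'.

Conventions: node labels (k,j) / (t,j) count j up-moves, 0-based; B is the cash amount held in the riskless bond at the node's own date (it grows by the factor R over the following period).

(0,0): Delta=-0.0331 Bond=6.7282
(1,0): Delta=0.0000 Bond=4.7170
(1,1): Delta=-0.0629 Bond=10.9556
V0=3.7832

The replicating-portfolio and risk-neutral prices coincide; use p* = (1.06−0.82)/(1.44−0.82) = 0.3871 for the latter.
Expiry values: V(2,0)=5.0000, V(2,1)=5.0000, V(2,2)=0.0000
Node (1,0) S=72.9800: V=(p*·5.0000+(1−p*)·5.0000)/1.06=4.7170; Δ=(5.0000−5.0000)/(105.0912−59.8436)=0.0000; B=V−Δ·S=4.7170
Node (1,1) S=128.1600: V=(p*·0.0000+(1−p*)·5.0000)/1.06=2.8911; Δ=(0.0000−5.0000)/(184.5504−105.0912)=-0.0629; B=V−Δ·S=10.9556
Node (0,0) S=89.0000: V=(p*·2.8911+(1−p*)·4.7170)/1.06=3.7832; Δ=(2.8911−4.7170)/(128.1600−72.9800)=-0.0331; B=V−Δ·S=6.7282
As a check, the time-0 holding Δ(0,0)·S0 + B(0,0) comes to 3.7832 — exactly V0.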